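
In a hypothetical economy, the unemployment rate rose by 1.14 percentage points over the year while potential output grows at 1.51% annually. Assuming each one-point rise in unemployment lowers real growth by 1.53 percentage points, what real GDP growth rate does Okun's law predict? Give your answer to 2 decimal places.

Growth-rate Okun's law: g_Y = g_Y* - β × Δu.
g_Y = 1.51 - 1.53 × (1.14) = 1.51 - 1.7442 = -0.2342%, i.e. -0.23% to 2 d.p.

-0.23%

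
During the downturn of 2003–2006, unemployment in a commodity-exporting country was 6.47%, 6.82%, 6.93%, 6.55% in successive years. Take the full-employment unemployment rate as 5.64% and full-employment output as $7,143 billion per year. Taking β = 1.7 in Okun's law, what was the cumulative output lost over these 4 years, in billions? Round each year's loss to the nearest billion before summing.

$512 billion

Year 2003: gap = -1.7 × (6.47 - 5.64) = -1.411%, loss ≈ 7143 × 1.411/100 ≈ 101.
Year 2004: gap = -1.7 × (6.82 - 5.64) = -2.006%, loss ≈ 7143 × 2.006/100 ≈ 143.
Year 2005: gap = -1.7 × (6.93 - 5.64) = -2.193%, loss ≈ 7143 × 2.193/100 ≈ 157.
Year 2006: gap = -1.7 × (6.55 - 5.64) = -1.547%, loss ≈ 7143 × 1.547/100 ≈ 111.
Total lost output = 101 + 143 + 157 + 111 = 512 billion.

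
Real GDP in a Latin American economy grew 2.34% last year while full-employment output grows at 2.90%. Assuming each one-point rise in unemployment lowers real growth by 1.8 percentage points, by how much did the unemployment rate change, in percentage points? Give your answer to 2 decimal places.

0.31 percentage points

Growth-rate Okun's law: g_Y = g_Y* - β × Δu, so Δu = (g_Y* - g_Y)/β.
Δu = (2.9 - 2.34)/1.8 = 0.56/1.8 = 0.31 percentage points.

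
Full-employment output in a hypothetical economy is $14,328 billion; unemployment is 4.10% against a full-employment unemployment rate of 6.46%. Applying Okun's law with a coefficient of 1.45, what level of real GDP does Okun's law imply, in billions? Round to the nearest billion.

$14,818 billion

Unemployment gap = 4.1 - 6.46 = -2.36 points, so the output gap is -1.45 × (-2.36) = 3.422%.
Actual GDP = 14328 × (1 + 3.422/100) = 14328 × 1.03422 ≈ 14818 billion.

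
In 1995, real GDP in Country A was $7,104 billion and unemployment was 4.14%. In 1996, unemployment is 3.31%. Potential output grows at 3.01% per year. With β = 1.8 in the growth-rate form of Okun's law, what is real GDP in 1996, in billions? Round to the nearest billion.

$7,424 billion

Δu = 3.31 - 4.14 = -0.83 points.
Okun's law (growth form): g_Y = g_Y* - β × Δu = 3.01 - 1.8 × (-0.83) = 3.01 + 1.494 = 4.504%.
Real GDP in the next year = 7104 × (1 + 4.504/100) = 7104 × 1.04504 ≈ 7424 billion.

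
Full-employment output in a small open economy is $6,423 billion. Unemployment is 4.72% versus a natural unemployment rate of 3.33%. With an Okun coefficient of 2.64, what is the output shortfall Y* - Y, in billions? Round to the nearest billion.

Output gap = -2.64 × (4.72 - 3.33) = -2.64 × 1.39 = -3.6696%.
Actual GDP ≈ 6423 × 0.963304 ≈ 6187 billion, so the shortfall is 6423 - 6187 = 236 billion.

$236 billion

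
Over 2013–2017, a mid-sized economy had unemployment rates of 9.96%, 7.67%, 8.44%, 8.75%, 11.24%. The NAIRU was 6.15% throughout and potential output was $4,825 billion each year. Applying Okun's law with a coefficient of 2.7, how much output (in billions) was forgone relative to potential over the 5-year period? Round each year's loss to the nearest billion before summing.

Year 2013: gap = -2.7 × (9.96 - 6.15) = -10.287%, loss ≈ 4825 × 10.287/100 ≈ 496.
Year 2014: gap = -2.7 × (7.67 - 6.15) = -4.104%, loss ≈ 4825 × 4.104/100 ≈ 198.
Year 2015: gap = -2.7 × (8.44 - 6.15) = -6.183%, loss ≈ 4825 × 6.183/100 ≈ 298.
Year 2016: gap = -2.7 × (8.75 - 6.15) = -7.02%, loss ≈ 4825 × 7.02/100 ≈ 339.
Year 2017: gap = -2.7 × (11.24 - 6.15) = -13.743%, loss ≈ 4825 × 13.743/100 ≈ 663.
Total lost output = 496 + 198 + 298 + 339 + 663 = 1994 billion.

$1,994 billion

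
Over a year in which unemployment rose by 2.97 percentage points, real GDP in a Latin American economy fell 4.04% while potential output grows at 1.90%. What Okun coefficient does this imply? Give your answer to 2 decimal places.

Growth form: g_Y = g_Y* - β × Δu, so β = (g_Y* - g_Y)/Δu.
β = (1.9 + 4.04)/2.97 = 5.94/2.97 = 2.00.

β ≈ 2.00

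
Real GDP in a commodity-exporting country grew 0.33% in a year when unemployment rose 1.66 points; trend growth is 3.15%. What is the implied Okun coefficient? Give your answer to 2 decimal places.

Growth form: g_Y = g_Y* - β × Δu, so β = (g_Y* - g_Y)/Δu.
β = (3.15 - 0.33)/1.66 = 2.82/1.66 = 1.70.

β ≈ 1.70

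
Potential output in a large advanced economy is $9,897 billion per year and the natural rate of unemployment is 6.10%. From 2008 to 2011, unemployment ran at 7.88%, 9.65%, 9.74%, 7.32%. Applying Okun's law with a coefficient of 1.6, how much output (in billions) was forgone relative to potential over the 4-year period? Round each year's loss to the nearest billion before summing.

Year 2008: gap = -1.6 × (7.88 - 6.1) = -2.848%, loss ≈ 9897 × 2.848/100 ≈ 282.
Year 2009: gap = -1.6 × (9.65 - 6.1) = -5.68%, loss ≈ 9897 × 5.68/100 ≈ 562.
Year 2010: gap = -1.6 × (9.74 - 6.1) = -5.824%, loss ≈ 9897 × 5.824/100 ≈ 576.
Year 2011: gap = -1.6 × (7.32 - 6.1) = -1.952%, loss ≈ 9897 × 1.952/100 ≈ 193.
Total lost output = 282 + 562 + 576 + 193 = 1613 billion.

$1,613 billion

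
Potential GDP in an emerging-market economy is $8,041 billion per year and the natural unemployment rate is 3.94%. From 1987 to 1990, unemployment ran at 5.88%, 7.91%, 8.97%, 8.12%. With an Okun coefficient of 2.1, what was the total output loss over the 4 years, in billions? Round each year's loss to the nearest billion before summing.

$2,553 billion

Year 1987: gap = -2.1 × (5.88 - 3.94) = -4.074%, loss ≈ 8041 × 4.074/100 ≈ 328.
Year 1988: gap = -2.1 × (7.91 - 3.94) = -8.337%, loss ≈ 8041 × 8.337/100 ≈ 670.
Year 1989: gap = -2.1 × (8.97 - 3.94) = -10.563%, loss ≈ 8041 × 10.563/100 ≈ 849.
Year 1990: gap = -2.1 × (8.12 - 3.94) = -8.778%, loss ≈ 8041 × 8.778/100 ≈ 706.
Total lost output = 328 + 670 + 849 + 706 = 2553 billion.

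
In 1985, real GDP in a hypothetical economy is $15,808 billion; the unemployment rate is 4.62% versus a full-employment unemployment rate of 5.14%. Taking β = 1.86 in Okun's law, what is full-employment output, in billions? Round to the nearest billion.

$15,657 billion

Unemployment gap = 4.62 - 5.14 = -0.52 points, so output gap = -1.86 × (-0.52) = 0.9672%.
Since Y = Y* × (1 + gap/100), Y* = 15808/1.009672 ≈ 15657 billion.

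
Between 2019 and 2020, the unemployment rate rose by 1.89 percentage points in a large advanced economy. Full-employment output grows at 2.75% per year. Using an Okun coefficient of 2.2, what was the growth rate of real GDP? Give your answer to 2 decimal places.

-1.41%

Growth-rate Okun's law: g_Y = g_Y* - β × Δu.
g_Y = 2.75 - 2.2 × (1.89) = 2.75 - 4.158 = -1.408%, i.e. -1.41% to 2 d.p.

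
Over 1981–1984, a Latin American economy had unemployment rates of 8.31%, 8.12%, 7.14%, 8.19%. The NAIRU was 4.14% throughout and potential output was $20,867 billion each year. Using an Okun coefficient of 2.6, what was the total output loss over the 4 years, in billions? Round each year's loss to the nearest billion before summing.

$8,246 billion

Year 1981: gap = -2.6 × (8.31 - 4.14) = -10.842%, loss ≈ 20867 × 10.842/100 ≈ 2262.
Year 1982: gap = -2.6 × (8.12 - 4.14) = -10.348%, loss ≈ 20867 × 10.348/100 ≈ 2159.
Year 1983: gap = -2.6 × (7.14 - 4.14) = -7.8%, loss ≈ 20867 × 7.8/100 ≈ 1628.
Year 1984: gap = -2.6 × (8.19 - 4.14) = -10.53%, loss ≈ 20867 × 10.53/100 ≈ 2197.
Total lost output = 2262 + 2159 + 1628 + 2197 = 8246 billion.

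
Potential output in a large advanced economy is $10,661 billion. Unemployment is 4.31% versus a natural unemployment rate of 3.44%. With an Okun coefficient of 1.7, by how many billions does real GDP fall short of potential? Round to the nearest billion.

Output gap = -1.7 × (4.31 - 3.44) = -1.7 × 0.87 = -1.479%.
Actual GDP ≈ 10661 × 0.98521 ≈ 10503 billion, so the shortfall is 10661 - 10503 = 158 billion.

$158 billion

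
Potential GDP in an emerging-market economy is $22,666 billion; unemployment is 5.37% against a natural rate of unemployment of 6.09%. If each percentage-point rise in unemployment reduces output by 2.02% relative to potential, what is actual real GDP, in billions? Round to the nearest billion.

Unemployment gap = 5.37 - 6.09 = -0.72 points, so the output gap is -2.02 × (-0.72) = 1.4544%.
Actual GDP = 22666 × (1 + 1.4544/100) = 22666 × 1.014544 ≈ 22996 billion.

$22,996 billion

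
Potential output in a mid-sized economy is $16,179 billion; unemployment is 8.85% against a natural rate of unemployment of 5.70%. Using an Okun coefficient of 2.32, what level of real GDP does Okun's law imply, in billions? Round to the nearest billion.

$14,997 billion

Unemployment gap = 8.85 - 5.7 = 3.15 points, so the output gap is -2.32 × 3.15 = -7.308%.
Actual GDP = 16179 × (1 - 7.308/100) = 16179 × 0.92692 ≈ 14997 billion.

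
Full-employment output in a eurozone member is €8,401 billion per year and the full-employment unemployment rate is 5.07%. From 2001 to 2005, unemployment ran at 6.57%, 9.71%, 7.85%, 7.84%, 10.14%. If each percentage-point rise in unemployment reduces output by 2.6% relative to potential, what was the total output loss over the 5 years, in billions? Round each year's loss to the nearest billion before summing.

Year 2001: gap = -2.6 × (6.57 - 5.07) = -3.9%, loss ≈ 8401 × 3.9/100 ≈ 328.
Year 2002: gap = -2.6 × (9.71 - 5.07) = -12.064%, loss ≈ 8401 × 12.064/100 ≈ 1013.
Year 2003: gap = -2.6 × (7.85 - 5.07) = -7.228%, loss ≈ 8401 × 7.228/100 ≈ 607.
Year 2004: gap = -2.6 × (7.84 - 5.07) = -7.202%, loss ≈ 8401 × 7.202/100 ≈ 605.
Year 2005: gap = -2.6 × (10.14 - 5.07) = -13.182%, loss ≈ 8401 × 13.182/100 ≈ 1107.
Total lost output = 328 + 1013 + 607 + 605 + 1107 = 3660 billion.

€3,660 billion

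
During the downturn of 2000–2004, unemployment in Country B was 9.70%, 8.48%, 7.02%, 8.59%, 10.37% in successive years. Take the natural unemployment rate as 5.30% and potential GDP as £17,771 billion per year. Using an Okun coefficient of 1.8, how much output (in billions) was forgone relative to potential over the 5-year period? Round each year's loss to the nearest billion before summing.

Year 2000: gap = -1.8 × (9.7 - 5.3) = -7.92%, loss ≈ 17771 × 7.92/100 ≈ 1407.
Year 2001: gap = -1.8 × (8.48 - 5.3) = -5.724%, loss ≈ 17771 × 5.724/100 ≈ 1017.
Year 2002: gap = -1.8 × (7.02 - 5.3) = -3.096%, loss ≈ 17771 × 3.096/100 ≈ 550.
Year 2003: gap = -1.8 × (8.59 - 5.3) = -5.922%, loss ≈ 17771 × 5.922/100 ≈ 1052.
Year 2004: gap = -1.8 × (10.37 - 5.3) = -9.126%, loss ≈ 17771 × 9.126/100 ≈ 1622.
Total lost output = 1407 + 1017 + 550 + 1052 + 1622 = 5648 billion.

£5,648 billion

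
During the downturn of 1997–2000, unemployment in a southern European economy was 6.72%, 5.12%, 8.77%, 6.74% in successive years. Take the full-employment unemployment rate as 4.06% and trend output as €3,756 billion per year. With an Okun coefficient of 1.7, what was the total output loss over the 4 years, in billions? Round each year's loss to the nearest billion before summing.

Year 1997: gap = -1.7 × (6.72 - 4.06) = -4.522%, loss ≈ 3756 × 4.522/100 ≈ 170.
Year 1998: gap = -1.7 × (5.12 - 4.06) = -1.802%, loss ≈ 3756 × 1.802/100 ≈ 68.
Year 1999: gap = -1.7 × (8.77 - 4.06) = -8.007%, loss ≈ 3756 × 8.007/100 ≈ 301.
Year 2000: gap = -1.7 × (6.74 - 4.06) = -4.556%, loss ≈ 3756 × 4.556/100 ≈ 171.
Total lost output = 170 + 68 + 301 + 171 = 710 billion.

€710 billion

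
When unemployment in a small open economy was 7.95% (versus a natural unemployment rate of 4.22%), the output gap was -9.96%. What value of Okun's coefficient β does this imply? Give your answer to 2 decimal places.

β ≈ 2.67

Okun's law: output gap = -β × (u - u*).
-9.96 = -β × (7.95 - 4.22) = -β × 3.73, so β = 9.96/3.73 = 2.67.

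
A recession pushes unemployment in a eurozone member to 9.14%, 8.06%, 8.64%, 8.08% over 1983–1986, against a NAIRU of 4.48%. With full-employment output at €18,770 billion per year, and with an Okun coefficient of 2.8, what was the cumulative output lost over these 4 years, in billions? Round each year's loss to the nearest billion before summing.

€8,409 billion

Year 1983: gap = -2.8 × (9.14 - 4.48) = -13.048%, loss ≈ 18770 × 13.048/100 ≈ 2449.
Year 1984: gap = -2.8 × (8.06 - 4.48) = -10.024%, loss ≈ 18770 × 10.024/100 ≈ 1882.
Year 1985: gap = -2.8 × (8.64 - 4.48) = -11.648%, loss ≈ 18770 × 11.648/100 ≈ 2186.
Year 1986: gap = -2.8 × (8.08 - 4.48) = -10.08%, loss ≈ 18770 × 10.08/100 ≈ 1892.
Total lost output = 2449 + 1882 + 2186 + 1892 = 8409 billion.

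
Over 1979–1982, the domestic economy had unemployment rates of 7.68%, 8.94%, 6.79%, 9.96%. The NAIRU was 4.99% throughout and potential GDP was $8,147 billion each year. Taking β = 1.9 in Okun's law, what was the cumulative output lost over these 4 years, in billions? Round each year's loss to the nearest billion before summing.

Year 1979: gap = -1.9 × (7.68 - 4.99) = -5.111%, loss ≈ 8147 × 5.111/100 ≈ 416.
Year 1980: gap = -1.9 × (8.94 - 4.99) = -7.505%, loss ≈ 8147 × 7.505/100 ≈ 611.
Year 1981: gap = -1.9 × (6.79 - 4.99) = -3.42%, loss ≈ 8147 × 3.42/100 ≈ 279.
Year 1982: gap = -1.9 × (9.96 - 4.99) = -9.443%, loss ≈ 8147 × 9.443/100 ≈ 769.
Total lost output = 416 + 611 + 279 + 769 = 2075 billion.

$2,075 billion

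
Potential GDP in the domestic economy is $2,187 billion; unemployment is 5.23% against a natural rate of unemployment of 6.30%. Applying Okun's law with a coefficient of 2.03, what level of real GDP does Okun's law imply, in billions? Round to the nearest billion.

Unemployment gap = 5.23 - 6.3 = -1.07 points, so the output gap is -2.03 × (-1.07) = 2.1721%.
Actual GDP = 2187 × (1 + 2.1721/100) = 2187 × 1.021721 ≈ 2235 billion.

$2,235 billion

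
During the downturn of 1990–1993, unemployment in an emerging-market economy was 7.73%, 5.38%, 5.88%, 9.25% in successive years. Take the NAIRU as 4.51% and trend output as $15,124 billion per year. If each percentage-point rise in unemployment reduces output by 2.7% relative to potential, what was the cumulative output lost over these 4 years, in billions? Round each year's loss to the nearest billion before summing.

$4,165 billion

Year 1990: gap = -2.7 × (7.73 - 4.51) = -8.694%, loss ≈ 15124 × 8.694/100 ≈ 1315.
Year 1991: gap = -2.7 × (5.38 - 4.51) = -2.349%, loss ≈ 15124 × 2.349/100 ≈ 355.
Year 1992: gap = -2.7 × (5.88 - 4.51) = -3.699%, loss ≈ 15124 × 3.699/100 ≈ 559.
Year 1993: gap = -2.7 × (9.25 - 4.51) = -12.798%, loss ≈ 15124 × 12.798/100 ≈ 1936.
Total lost output = 1315 + 355 + 559 + 1936 = 4165 billion.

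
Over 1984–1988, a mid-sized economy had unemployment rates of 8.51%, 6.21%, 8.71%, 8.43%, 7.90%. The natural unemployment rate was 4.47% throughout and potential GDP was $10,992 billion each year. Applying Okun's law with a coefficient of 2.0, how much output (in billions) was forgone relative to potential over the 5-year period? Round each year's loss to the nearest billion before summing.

Year 1984: gap = -2.0 × (8.51 - 4.47) = -8.08%, loss ≈ 10992 × 8.08/100 ≈ 888.
Year 1985: gap = -2.0 × (6.21 - 4.47) = -3.48%, loss ≈ 10992 × 3.48/100 ≈ 383.
Year 1986: gap = -2.0 × (8.71 - 4.47) = -8.48%, loss ≈ 10992 × 8.48/100 ≈ 932.
Year 1987: gap = -2.0 × (8.43 - 4.47) = -7.92%, loss ≈ 10992 × 7.92/100 ≈ 871.
Year 1988: gap = -2.0 × (7.9 - 4.47) = -6.86%, loss ≈ 10992 × 6.86/100 ≈ 754.
Total lost output = 888 + 383 + 932 + 871 + 754 = 3828 billion.

$3,828 billion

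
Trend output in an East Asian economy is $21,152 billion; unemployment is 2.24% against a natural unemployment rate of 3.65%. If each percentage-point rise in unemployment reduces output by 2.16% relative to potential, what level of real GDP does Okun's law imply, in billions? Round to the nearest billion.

$21,796 billion

Unemployment gap = 2.24 - 3.65 = -1.41 points, so the output gap is -2.16 × (-1.41) = 3.0456%.
Actual GDP = 21152 × (1 + 3.0456/100) = 21152 × 1.030456 ≈ 21796 billion.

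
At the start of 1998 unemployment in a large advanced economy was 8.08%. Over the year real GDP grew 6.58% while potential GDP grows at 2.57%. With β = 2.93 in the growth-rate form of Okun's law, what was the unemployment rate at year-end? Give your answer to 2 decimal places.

Growth-rate Okun's law: g_Y = g_Y* - β × Δu, so Δu = (g_Y* - g_Y)/β.
Δu = (2.57 - 6.58)/2.93 = -4.01/2.93 = -1.37 percentage points.
Year-end unemployment = 8.08 - 1.37 = 6.71%.

6.71%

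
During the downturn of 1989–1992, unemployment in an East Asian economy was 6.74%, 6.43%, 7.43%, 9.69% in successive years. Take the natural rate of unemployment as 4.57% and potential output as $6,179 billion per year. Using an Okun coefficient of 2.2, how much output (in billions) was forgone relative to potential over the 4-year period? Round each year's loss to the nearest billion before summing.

Year 1989: gap = -2.2 × (6.74 - 4.57) = -4.774%, loss ≈ 6179 × 4.774/100 ≈ 295.
Year 1990: gap = -2.2 × (6.43 - 4.57) = -4.092%, loss ≈ 6179 × 4.092/100 ≈ 253.
Year 1991: gap = -2.2 × (7.43 - 4.57) = -6.292%, loss ≈ 6179 × 6.292/100 ≈ 389.
Year 1992: gap = -2.2 × (9.69 - 4.57) = -11.264%, loss ≈ 6179 × 11.264/100 ≈ 696.
Total lost output = 295 + 253 + 389 + 696 = 1633 billion.

$1,633 billion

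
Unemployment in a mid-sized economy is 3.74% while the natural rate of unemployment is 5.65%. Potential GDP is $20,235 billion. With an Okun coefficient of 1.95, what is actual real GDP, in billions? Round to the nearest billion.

$20,989 billion

Unemployment gap = 3.74 - 5.65 = -1.91 points, so the output gap is -1.95 × (-1.91) = 3.7245%.
Actual GDP = 20235 × (1 + 3.7245/100) = 20235 × 1.037245 ≈ 20989 billion.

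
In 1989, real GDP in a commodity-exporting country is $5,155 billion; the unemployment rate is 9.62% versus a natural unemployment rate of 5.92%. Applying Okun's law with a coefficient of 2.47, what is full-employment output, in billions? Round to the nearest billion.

Unemployment gap = 9.62 - 5.92 = 3.7 points, so output gap = -2.47 × 3.7 = -9.139%.
Since Y = Y* × (1 + gap/100), Y* = 5155/0.90861 ≈ 5674 billion.

$5,674 billion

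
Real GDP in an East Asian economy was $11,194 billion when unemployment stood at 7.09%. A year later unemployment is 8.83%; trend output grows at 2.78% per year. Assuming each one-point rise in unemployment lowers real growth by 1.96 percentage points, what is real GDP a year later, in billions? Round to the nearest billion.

Δu = 8.83 - 7.09 = 1.74 points.
Okun's law (growth form): g_Y = g_Y* - β × Δu = 2.78 - 1.96 × (1.74) = 2.78 - 3.4104 = -0.6304%.
Real GDP in the next year = 11194 × (1 - 0.6304/100) = 11194 × 0.993696 ≈ 11123 billion.

$11,123 billion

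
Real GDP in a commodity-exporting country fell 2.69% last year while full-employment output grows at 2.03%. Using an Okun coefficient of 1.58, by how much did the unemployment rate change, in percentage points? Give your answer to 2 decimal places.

Growth-rate Okun's law: g_Y = g_Y* - β × Δu, so Δu = (g_Y* - g_Y)/β.
Δu = (2.03 + 2.69)/1.58 = 4.72/1.58 = 2.99 percentage points.

2.99 percentage points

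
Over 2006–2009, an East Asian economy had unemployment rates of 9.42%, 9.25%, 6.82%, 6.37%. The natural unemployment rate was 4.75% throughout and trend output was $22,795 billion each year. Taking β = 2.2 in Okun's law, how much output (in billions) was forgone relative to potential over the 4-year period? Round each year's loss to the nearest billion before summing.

$6,449 billion

Year 2006: gap = -2.2 × (9.42 - 4.75) = -10.274%, loss ≈ 22795 × 10.274/100 ≈ 2342.
Year 2007: gap = -2.2 × (9.25 - 4.75) = -9.9%, loss ≈ 22795 × 9.9/100 ≈ 2257.
Year 2008: gap = -2.2 × (6.82 - 4.75) = -4.554%, loss ≈ 22795 × 4.554/100 ≈ 1038.
Year 2009: gap = -2.2 × (6.37 - 4.75) = -3.564%, loss ≈ 22795 × 3.564/100 ≈ 812.
Total lost output = 2342 + 2257 + 1038 + 812 = 6449 billion.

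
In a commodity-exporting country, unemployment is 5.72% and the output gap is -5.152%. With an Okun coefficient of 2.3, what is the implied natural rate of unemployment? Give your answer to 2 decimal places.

3.48%

From Okun's law, u - u* = -(output gap)/β = -(-5.152)/2.3 = 2.24 points.
So u* = 5.72 - 2.24 = 3.48%.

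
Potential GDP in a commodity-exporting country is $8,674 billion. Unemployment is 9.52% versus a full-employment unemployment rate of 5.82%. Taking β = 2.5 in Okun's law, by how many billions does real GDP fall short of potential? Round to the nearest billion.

$802 billion

Output gap = -2.5 × (9.52 - 5.82) = -2.5 × 3.7 = -9.25%.
Actual GDP ≈ 8674 × 0.9075 ≈ 7872 billion, so the shortfall is 8674 - 7872 = 802 billion.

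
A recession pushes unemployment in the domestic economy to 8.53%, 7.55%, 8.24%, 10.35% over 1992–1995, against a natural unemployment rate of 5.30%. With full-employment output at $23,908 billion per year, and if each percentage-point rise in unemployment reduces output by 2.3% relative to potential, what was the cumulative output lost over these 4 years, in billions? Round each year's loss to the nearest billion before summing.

Year 1992: gap = -2.3 × (8.53 - 5.3) = -7.429%, loss ≈ 23908 × 7.429/100 ≈ 1776.
Year 1993: gap = -2.3 × (7.55 - 5.3) = -5.175%, loss ≈ 23908 × 5.175/100 ≈ 1237.
Year 1994: gap = -2.3 × (8.24 - 5.3) = -6.762%, loss ≈ 23908 × 6.762/100 ≈ 1617.
Year 1995: gap = -2.3 × (10.35 - 5.3) = -11.615%, loss ≈ 23908 × 11.615/100 ≈ 2777.
Total lost output = 1776 + 1237 + 1617 + 2777 = 7407 billion.

$7,407 billion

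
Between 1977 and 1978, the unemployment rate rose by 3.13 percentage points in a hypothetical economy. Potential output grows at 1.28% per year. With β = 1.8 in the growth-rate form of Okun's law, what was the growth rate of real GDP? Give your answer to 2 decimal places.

-4.35%

Growth-rate Okun's law: g_Y = g_Y* - β × Δu.
g_Y = 1.28 - 1.8 × (3.13) = 1.28 - 5.634 = -4.354%, i.e. -4.35% to 2 d.p.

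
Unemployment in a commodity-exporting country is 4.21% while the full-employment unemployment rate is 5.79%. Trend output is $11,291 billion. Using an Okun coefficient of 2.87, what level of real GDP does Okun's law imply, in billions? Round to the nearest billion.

Unemployment gap = 4.21 - 5.79 = -1.58 points, so the output gap is -2.87 × (-1.58) = 4.5346%.
Actual GDP = 11291 × (1 + 4.5346/100) = 11291 × 1.045346 ≈ 11803 billion.

$11,803 billion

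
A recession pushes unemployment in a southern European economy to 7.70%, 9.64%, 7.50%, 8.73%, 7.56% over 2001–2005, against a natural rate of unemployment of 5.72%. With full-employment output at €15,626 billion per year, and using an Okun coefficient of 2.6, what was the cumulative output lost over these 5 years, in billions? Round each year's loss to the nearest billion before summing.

€5,091 billion

Year 2001: gap = -2.6 × (7.7 - 5.72) = -5.148%, loss ≈ 15626 × 5.148/100 ≈ 804.
Year 2002: gap = -2.6 × (9.64 - 5.72) = -10.192%, loss ≈ 15626 × 10.192/100 ≈ 1593.
Year 2003: gap = -2.6 × (7.5 - 5.72) = -4.628%, loss ≈ 15626 × 4.628/100 ≈ 723.
Year 2004: gap = -2.6 × (8.73 - 5.72) = -7.826%, loss ≈ 15626 × 7.826/100 ≈ 1223.
Year 2005: gap = -2.6 × (7.56 - 5.72) = -4.784%, loss ≈ 15626 × 4.784/100 ≈ 748.
Total lost output = 804 + 1593 + 723 + 1223 + 748 = 5091 billion.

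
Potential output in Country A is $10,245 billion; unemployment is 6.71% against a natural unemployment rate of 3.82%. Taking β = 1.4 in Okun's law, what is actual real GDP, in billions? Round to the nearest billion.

Unemployment gap = 6.71 - 3.82 = 2.89 points, so the output gap is -1.4 × 2.89 = -4.046%.
Actual GDP = 10245 × (1 - 4.046/100) = 10245 × 0.95954 ≈ 9830 billion.

$9,830 billion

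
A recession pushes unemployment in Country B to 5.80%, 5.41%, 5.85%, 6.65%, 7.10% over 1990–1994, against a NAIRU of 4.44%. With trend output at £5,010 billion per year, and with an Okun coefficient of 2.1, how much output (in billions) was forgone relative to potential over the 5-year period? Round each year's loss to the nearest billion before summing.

£906 billion

Year 1990: gap = -2.1 × (5.8 - 4.44) = -2.856%, loss ≈ 5010 × 2.856/100 ≈ 143.
Year 1991: gap = -2.1 × (5.41 - 4.44) = -2.037%, loss ≈ 5010 × 2.037/100 ≈ 102.
Year 1992: gap = -2.1 × (5.85 - 4.44) = -2.961%, loss ≈ 5010 × 2.961/100 ≈ 148.
Year 1993: gap = -2.1 × (6.65 - 4.44) = -4.641%, loss ≈ 5010 × 4.641/100 ≈ 233.
Year 1994: gap = -2.1 × (7.1 - 4.44) = -5.586%, loss ≈ 5010 × 5.586/100 ≈ 280.
Total lost output = 143 + 102 + 148 + 233 + 280 = 906 billion.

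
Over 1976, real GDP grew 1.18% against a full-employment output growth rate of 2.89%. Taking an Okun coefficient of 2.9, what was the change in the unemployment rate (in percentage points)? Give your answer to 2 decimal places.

Growth-rate Okun's law: g_Y = g_Y* - β × Δu, so Δu = (g_Y* - g_Y)/β.
Δu = (2.89 - 1.18)/2.9 = 1.71/2.9 = 0.59 percentage points.

0.59 percentage points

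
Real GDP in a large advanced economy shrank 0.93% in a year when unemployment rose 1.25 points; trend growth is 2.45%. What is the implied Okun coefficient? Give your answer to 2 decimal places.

β ≈ 2.70

Growth form: g_Y = g_Y* - β × Δu, so β = (g_Y* - g_Y)/Δu.
β = (2.45 + 0.93)/1.25 = 3.38/1.25 = 2.70.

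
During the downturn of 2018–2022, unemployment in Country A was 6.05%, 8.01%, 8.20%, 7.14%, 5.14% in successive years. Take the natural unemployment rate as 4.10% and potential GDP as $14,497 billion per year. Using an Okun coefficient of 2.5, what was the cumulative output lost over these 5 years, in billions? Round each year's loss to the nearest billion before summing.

Year 2018: gap = -2.5 × (6.05 - 4.1) = -4.875%, loss ≈ 14497 × 4.875/100 ≈ 707.
Year 2019: gap = -2.5 × (8.01 - 4.1) = -9.775%, loss ≈ 14497 × 9.775/100 ≈ 1417.
Year 2020: gap = -2.5 × (8.2 - 4.1) = -10.25%, loss ≈ 14497 × 10.25/100 ≈ 1486.
Year 2021: gap = -2.5 × (7.14 - 4.1) = -7.6%, loss ≈ 14497 × 7.6/100 ≈ 1102.
Year 2022: gap = -2.5 × (5.14 - 4.1) = -2.6%, loss ≈ 14497 × 2.6/100 ≈ 377.
Total lost output = 707 + 1417 + 1486 + 1102 + 377 = 5089 billion.

$5,089 billion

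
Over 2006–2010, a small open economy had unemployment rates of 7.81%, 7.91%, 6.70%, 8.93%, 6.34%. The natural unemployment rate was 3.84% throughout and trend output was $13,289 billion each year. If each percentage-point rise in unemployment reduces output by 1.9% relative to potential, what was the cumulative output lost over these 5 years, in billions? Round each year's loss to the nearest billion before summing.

$4,668 billion

Year 2006: gap = -1.9 × (7.81 - 3.84) = -7.543%, loss ≈ 13289 × 7.543/100 ≈ 1002.
Year 2007: gap = -1.9 × (7.91 - 3.84) = -7.733%, loss ≈ 13289 × 7.733/100 ≈ 1028.
Year 2008: gap = -1.9 × (6.7 - 3.84) = -5.434%, loss ≈ 13289 × 5.434/100 ≈ 722.
Year 2009: gap = -1.9 × (8.93 - 3.84) = -9.671%, loss ≈ 13289 × 9.671/100 ≈ 1285.
Year 2010: gap = -1.9 × (6.34 - 3.84) = -4.75%, loss ≈ 13289 × 4.75/100 ≈ 631.
Total lost output = 1002 + 1028 + 722 + 1285 + 631 = 4668 billion.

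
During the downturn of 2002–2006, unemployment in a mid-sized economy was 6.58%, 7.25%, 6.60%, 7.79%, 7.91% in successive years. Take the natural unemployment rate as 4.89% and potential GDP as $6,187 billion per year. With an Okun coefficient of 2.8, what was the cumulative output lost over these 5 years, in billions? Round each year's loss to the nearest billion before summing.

$2,023 billion

Year 2002: gap = -2.8 × (6.58 - 4.89) = -4.732%, loss ≈ 6187 × 4.732/100 ≈ 293.
Year 2003: gap = -2.8 × (7.25 - 4.89) = -6.608%, loss ≈ 6187 × 6.608/100 ≈ 409.
Year 2004: gap = -2.8 × (6.6 - 4.89) = -4.788%, loss ≈ 6187 × 4.788/100 ≈ 296.
Year 2005: gap = -2.8 × (7.79 - 4.89) = -8.12%, loss ≈ 6187 × 8.12/100 ≈ 502.
Year 2006: gap = -2.8 × (7.91 - 4.89) = -8.456%, loss ≈ 6187 × 8.456/100 ≈ 523.
Total lost output = 293 + 409 + 296 + 502 + 523 = 2023 billion.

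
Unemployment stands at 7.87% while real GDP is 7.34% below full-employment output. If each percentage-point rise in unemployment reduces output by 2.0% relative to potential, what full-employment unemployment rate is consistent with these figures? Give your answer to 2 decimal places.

4.20%

From Okun's law, u - u* = -(output gap)/β = -(-7.34)/2.0 = 3.67 points.
So u* = 7.87 - 3.67 = 4.20%.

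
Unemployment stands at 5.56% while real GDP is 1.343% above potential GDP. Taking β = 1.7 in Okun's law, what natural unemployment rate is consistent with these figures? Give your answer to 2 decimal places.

From Okun's law, u - u* = -(output gap)/β = -(1.343)/1.7 = -0.79 points.
So u* = 5.56 + 0.79 = 6.35%.

6.35%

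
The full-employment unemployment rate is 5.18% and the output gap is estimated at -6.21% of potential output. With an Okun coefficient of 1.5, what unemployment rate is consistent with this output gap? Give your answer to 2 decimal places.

9.32%

From Okun's law, u - u* = -(output gap)/β = -(-6.21)/1.5 = 4.14 points.
So u = 5.18 + 4.14 = 9.32%.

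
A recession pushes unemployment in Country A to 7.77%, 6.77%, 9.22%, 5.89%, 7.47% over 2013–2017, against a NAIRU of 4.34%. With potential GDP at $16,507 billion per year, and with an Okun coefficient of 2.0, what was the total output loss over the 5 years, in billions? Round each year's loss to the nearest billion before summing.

$5,090 billion

Year 2013: gap = -2.0 × (7.77 - 4.34) = -6.86%, loss ≈ 16507 × 6.86/100 ≈ 1132.
Year 2014: gap = -2.0 × (6.77 - 4.34) = -4.86%, loss ≈ 16507 × 4.86/100 ≈ 802.
Year 2015: gap = -2.0 × (9.22 - 4.34) = -9.76%, loss ≈ 16507 × 9.76/100 ≈ 1611.
Year 2016: gap = -2.0 × (5.89 - 4.34) = -3.1%, loss ≈ 16507 × 3.1/100 ≈ 512.
Year 2017: gap = -2.0 × (7.47 - 4.34) = -6.26%, loss ≈ 16507 × 6.26/100 ≈ 1033.
Total lost output = 1132 + 802 + 1611 + 512 + 1033 = 5090 billion.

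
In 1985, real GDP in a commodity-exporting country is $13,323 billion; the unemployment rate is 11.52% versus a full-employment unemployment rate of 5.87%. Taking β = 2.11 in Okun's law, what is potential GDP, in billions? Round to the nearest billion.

$15,126 billion

Unemployment gap = 11.52 - 5.87 = 5.65 points, so output gap = -2.11 × 5.65 = -11.9215%.
Since Y = Y* × (1 + gap/100), Y* = 13323/0.880785 ≈ 15126 billion.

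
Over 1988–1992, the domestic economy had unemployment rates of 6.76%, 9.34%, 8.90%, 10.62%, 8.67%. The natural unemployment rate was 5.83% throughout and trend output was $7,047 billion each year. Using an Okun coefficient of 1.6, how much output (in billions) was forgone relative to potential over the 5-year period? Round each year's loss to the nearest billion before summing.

Year 1988: gap = -1.6 × (6.76 - 5.83) = -1.488%, loss ≈ 7047 × 1.488/100 ≈ 105.
Year 1989: gap = -1.6 × (9.34 - 5.83) = -5.616%, loss ≈ 7047 × 5.616/100 ≈ 396.
Year 1990: gap = -1.6 × (8.9 - 5.83) = -4.912%, loss ≈ 7047 × 4.912/100 ≈ 346.
Year 1991: gap = -1.6 × (10.62 - 5.83) = -7.664%, loss ≈ 7047 × 7.664/100 ≈ 540.
Year 1992: gap = -1.6 × (8.67 - 5.83) = -4.544%, loss ≈ 7047 × 4.544/100 ≈ 320.
Total lost output = 105 + 396 + 346 + 540 + 320 = 1707 billion.

$1,707 billion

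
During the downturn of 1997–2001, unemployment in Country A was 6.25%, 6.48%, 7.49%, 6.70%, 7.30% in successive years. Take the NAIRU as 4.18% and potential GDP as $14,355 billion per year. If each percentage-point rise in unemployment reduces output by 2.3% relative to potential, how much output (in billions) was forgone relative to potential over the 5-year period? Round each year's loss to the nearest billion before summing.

Year 1997: gap = -2.3 × (6.25 - 4.18) = -4.761%, loss ≈ 14355 × 4.761/100 ≈ 683.
Year 1998: gap = -2.3 × (6.48 - 4.18) = -5.29%, loss ≈ 14355 × 5.29/100 ≈ 759.
Year 1999: gap = -2.3 × (7.49 - 4.18) = -7.613%, loss ≈ 14355 × 7.613/100 ≈ 1093.
Year 2000: gap = -2.3 × (6.7 - 4.18) = -5.796%, loss ≈ 14355 × 5.796/100 ≈ 832.
Year 2001: gap = -2.3 × (7.3 - 4.18) = -7.176%, loss ≈ 14355 × 7.176/100 ≈ 1030.
Total lost output = 683 + 759 + 1093 + 832 + 1030 = 4397 billion.

$4,397 billion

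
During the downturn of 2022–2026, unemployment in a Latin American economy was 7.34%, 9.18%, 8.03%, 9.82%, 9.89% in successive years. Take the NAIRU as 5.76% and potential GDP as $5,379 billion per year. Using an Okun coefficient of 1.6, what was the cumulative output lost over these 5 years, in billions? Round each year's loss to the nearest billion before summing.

$1,329 billion

Year 2022: gap = -1.6 × (7.34 - 5.76) = -2.528%, loss ≈ 5379 × 2.528/100 ≈ 136.
Year 2023: gap = -1.6 × (9.18 - 5.76) = -5.472%, loss ≈ 5379 × 5.472/100 ≈ 294.
Year 2024: gap = -1.6 × (8.03 - 5.76) = -3.632%, loss ≈ 5379 × 3.632/100 ≈ 195.
Year 2025: gap = -1.6 × (9.82 - 5.76) = -6.496%, loss ≈ 5379 × 6.496/100 ≈ 349.
Year 2026: gap = -1.6 × (9.89 - 5.76) = -6.608%, loss ≈ 5379 × 6.608/100 ≈ 355.
Total lost output = 136 + 294 + 195 + 349 + 355 = 1329 billion.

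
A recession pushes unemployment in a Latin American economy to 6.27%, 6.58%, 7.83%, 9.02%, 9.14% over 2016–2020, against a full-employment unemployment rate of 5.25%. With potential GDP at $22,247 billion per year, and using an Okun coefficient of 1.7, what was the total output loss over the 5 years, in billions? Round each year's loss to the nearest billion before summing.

Year 2016: gap = -1.7 × (6.27 - 5.25) = -1.734%, loss ≈ 22247 × 1.734/100 ≈ 386.
Year 2017: gap = -1.7 × (6.58 - 5.25) = -2.261%, loss ≈ 22247 × 2.261/100 ≈ 503.
Year 2018: gap = -1.7 × (7.83 - 5.25) = -4.386%, loss ≈ 22247 × 4.386/100 ≈ 976.
Year 2019: gap = -1.7 × (9.02 - 5.25) = -6.409%, loss ≈ 22247 × 6.409/100 ≈ 1426.
Year 2020: gap = -1.7 × (9.14 - 5.25) = -6.613%, loss ≈ 22247 × 6.613/100 ≈ 1471.
Total lost output = 386 + 503 + 976 + 1426 + 1471 = 4762 billion.

$4,762 billion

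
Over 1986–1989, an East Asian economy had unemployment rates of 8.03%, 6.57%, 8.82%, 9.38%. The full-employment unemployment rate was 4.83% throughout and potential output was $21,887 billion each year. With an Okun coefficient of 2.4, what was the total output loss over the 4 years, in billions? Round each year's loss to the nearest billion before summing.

Year 1986: gap = -2.4 × (8.03 - 4.83) = -7.68%, loss ≈ 21887 × 7.68/100 ≈ 1681.
Year 1987: gap = -2.4 × (6.57 - 4.83) = -4.176%, loss ≈ 21887 × 4.176/100 ≈ 914.
Year 1988: gap = -2.4 × (8.82 - 4.83) = -9.576%, loss ≈ 21887 × 9.576/100 ≈ 2096.
Year 1989: gap = -2.4 × (9.38 - 4.83) = -10.92%, loss ≈ 21887 × 10.92/100 ≈ 2390.
Total lost output = 1681 + 914 + 2096 + 2390 = 7081 billion.

$7,081 billion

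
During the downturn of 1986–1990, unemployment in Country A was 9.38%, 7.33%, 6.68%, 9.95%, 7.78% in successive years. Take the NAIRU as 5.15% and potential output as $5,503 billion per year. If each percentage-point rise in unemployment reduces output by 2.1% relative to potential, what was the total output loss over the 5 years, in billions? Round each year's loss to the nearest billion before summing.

$1,777 billion

Year 1986: gap = -2.1 × (9.38 - 5.15) = -8.883%, loss ≈ 5503 × 8.883/100 ≈ 489.
Year 1987: gap = -2.1 × (7.33 - 5.15) = -4.578%, loss ≈ 5503 × 4.578/100 ≈ 252.
Year 1988: gap = -2.1 × (6.68 - 5.15) = -3.213%, loss ≈ 5503 × 3.213/100 ≈ 177.
Year 1989: gap = -2.1 × (9.95 - 5.15) = -10.08%, loss ≈ 5503 × 10.08/100 ≈ 555.
Year 1990: gap = -2.1 × (7.78 - 5.15) = -5.523%, loss ≈ 5503 × 5.523/100 ≈ 304.
Total lost output = 489 + 252 + 177 + 555 + 304 = 1777 billion.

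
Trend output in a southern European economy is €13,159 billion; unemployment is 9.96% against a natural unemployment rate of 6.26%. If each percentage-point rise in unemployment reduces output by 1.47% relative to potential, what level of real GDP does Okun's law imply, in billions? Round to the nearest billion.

Unemployment gap = 9.96 - 6.26 = 3.7 points, so the output gap is -1.47 × 3.7 = -5.439%.
Actual GDP = 13159 × (1 - 5.439/100) = 13159 × 0.94561 ≈ 12443 billion.

€12,443 billion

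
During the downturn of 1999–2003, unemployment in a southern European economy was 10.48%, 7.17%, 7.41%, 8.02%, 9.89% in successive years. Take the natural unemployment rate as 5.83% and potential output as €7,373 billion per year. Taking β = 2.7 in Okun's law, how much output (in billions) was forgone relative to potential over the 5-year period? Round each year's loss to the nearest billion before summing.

Year 1999: gap = -2.7 × (10.48 - 5.83) = -12.555%, loss ≈ 7373 × 12.555/100 ≈ 926.
Year 2000: gap = -2.7 × (7.17 - 5.83) = -3.618%, loss ≈ 7373 × 3.618/100 ≈ 267.
Year 2001: gap = -2.7 × (7.41 - 5.83) = -4.266%, loss ≈ 7373 × 4.266/100 ≈ 315.
Year 2002: gap = -2.7 × (8.02 - 5.83) = -5.913%, loss ≈ 7373 × 5.913/100 ≈ 436.
Year 2003: gap = -2.7 × (9.89 - 5.83) = -10.962%, loss ≈ 7373 × 10.962/100 ≈ 808.
Total lost output = 926 + 267 + 315 + 436 + 808 = 2752 billion.

€2,752 billion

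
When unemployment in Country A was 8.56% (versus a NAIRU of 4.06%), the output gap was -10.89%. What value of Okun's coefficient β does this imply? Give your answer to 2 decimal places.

Okun's law: output gap = -β × (u - u*).
-10.89 = -β × (8.56 - 4.06) = -β × 4.5, so β = 10.89/4.5 = 2.42.

β ≈ 2.42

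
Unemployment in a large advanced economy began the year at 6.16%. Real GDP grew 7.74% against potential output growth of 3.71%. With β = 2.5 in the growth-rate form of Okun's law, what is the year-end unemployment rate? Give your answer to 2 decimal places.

Growth-rate Okun's law: g_Y = g_Y* - β × Δu, so Δu = (g_Y* - g_Y)/β.
Δu = (3.71 - 7.74)/2.5 = -4.03/2.5 = -1.61 percentage points.
Year-end unemployment = 6.16 - 1.61 = 4.55%.

4.55%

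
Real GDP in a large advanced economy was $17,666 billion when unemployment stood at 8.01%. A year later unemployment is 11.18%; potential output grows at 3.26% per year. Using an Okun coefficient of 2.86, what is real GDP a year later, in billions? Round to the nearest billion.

Δu = 11.18 - 8.01 = 3.17 points.
Okun's law (growth form): g_Y = g_Y* - β × Δu = 3.26 - 2.86 × (3.17) = 3.26 - 9.0662 = -5.8062%.
Real GDP in the next year = 17666 × (1 - 5.8062/100) = 17666 × 0.941938 ≈ 16640 billion.

$16,640 billion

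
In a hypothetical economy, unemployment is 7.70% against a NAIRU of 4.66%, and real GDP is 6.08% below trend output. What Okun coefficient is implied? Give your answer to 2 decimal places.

β ≈ 2.00

Okun's law: output gap = -β × (u - u*).
-6.08 = -β × (7.7 - 4.66) = -β × 3.04, so β = 6.08/3.04 = 2.00.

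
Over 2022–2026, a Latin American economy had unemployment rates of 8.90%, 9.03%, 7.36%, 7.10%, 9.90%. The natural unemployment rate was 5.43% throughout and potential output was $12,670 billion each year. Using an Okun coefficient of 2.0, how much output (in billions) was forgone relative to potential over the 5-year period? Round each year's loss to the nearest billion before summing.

$3,836 billion

Year 2022: gap = -2.0 × (8.9 - 5.43) = -6.94%, loss ≈ 12670 × 6.94/100 ≈ 879.
Year 2023: gap = -2.0 × (9.03 - 5.43) = -7.2%, loss ≈ 12670 × 7.2/100 ≈ 912.
Year 2024: gap = -2.0 × (7.36 - 5.43) = -3.86%, loss ≈ 12670 × 3.86/100 ≈ 489.
Year 2025: gap = -2.0 × (7.1 - 5.43) = -3.34%, loss ≈ 12670 × 3.34/100 ≈ 423.
Year 2026: gap = -2.0 × (9.9 - 5.43) = -8.94%, loss ≈ 12670 × 8.94/100 ≈ 1133.
Total lost output = 879 + 912 + 489 + 423 + 1133 = 3836 billion.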